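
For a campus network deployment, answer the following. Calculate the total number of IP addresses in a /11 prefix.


Given: CIDR prefix /11
Host bits = 32 - 11 = 21
Total addresses = 2^21 = 2097152

2097152


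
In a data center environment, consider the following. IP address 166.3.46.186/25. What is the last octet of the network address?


Given: IP = 166.3.46.186, prefix = /25
Subnet mask = 255.255.255.128
Last octet of IP: 186
Last octet of mask: 128
Network last octet = 186 AND 128 = 128

128


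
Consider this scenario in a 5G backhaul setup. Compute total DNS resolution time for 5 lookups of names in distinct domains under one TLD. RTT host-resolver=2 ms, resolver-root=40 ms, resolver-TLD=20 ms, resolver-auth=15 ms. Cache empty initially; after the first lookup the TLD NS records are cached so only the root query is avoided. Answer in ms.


Lookup 1 (cold cache): local + root + TLD + auth = 2 + 40 + 20 + 15 = 77 ms
Lookups 2..5 (TLD NS cached -> skip root; new domain -> still ask TLD and auth): local + TLD + auth = 2 + 20 + 15 = 37 ms each
Remaining 4 lookups: 4 * 37 = 148 ms
Total = 77 + 148 = 225 ms

225


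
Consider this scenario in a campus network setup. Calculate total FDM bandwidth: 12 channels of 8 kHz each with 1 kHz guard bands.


Given: 12 channels, 8 kHz each, guard = 1 kHz
Channel bandwidth = 12 * 8 = 96 kHz
Guard bands = 11 gaps * 1 kHz = 11 kHz
Total = 96 + 11 = 107 kHz

107


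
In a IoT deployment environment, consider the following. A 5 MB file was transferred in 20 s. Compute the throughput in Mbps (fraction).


Given: file = 5 MB, time = 20 s
File in Mb = 5 * 8 = 40 Mb
Throughput = 40 / 20 Mbps
Throughput = 2 Mbps

2


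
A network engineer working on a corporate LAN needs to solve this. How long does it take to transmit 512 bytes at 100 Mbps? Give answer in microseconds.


Given: packet = 512 bytes, bandwidth = 100 Mbps
Packet in bits = 512 * 8 = 4096 bits
Bandwidth = 100 * 10^6 = 100000000 bps
Time = 4096 / 100000000 seconds
Time in us = 4096 * 10^6 / 100000000 = 40.96

40.96


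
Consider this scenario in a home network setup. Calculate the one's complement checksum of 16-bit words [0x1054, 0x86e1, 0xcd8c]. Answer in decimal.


Given words: [0x1054, 0x86e1, 0xcd8c]
Step 1: Sum all words
Raw sum = 4180 + 34529 + 52620 = 91329
Step 2: Fold carry: (25793 + 1) = 25794
One's complement = ~25794 & 0xFFFF = 39741

39741


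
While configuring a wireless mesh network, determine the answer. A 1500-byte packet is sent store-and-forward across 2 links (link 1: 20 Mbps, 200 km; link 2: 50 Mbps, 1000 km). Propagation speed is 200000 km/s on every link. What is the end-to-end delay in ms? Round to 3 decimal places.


Packet = 1500 bytes = 12000 bits. Store-and-forward: sum (t_trans + t_prop) per link.
Link 1: t_trans = 12000/(20*10^6) s = 0.6000 ms; t_prop = 200/200000 s = 1.0000 ms; subtotal = 1.6000 ms
Link 2: t_trans = 12000/(50*10^6) s = 0.2400 ms; t_prop = 1000/200000 s = 5.0000 ms; subtotal = 5.2400 ms
End-to-end = 1.6000 + 5.2400 = 6.8400 ms -> 6.840 ms (3 dp)

6.840


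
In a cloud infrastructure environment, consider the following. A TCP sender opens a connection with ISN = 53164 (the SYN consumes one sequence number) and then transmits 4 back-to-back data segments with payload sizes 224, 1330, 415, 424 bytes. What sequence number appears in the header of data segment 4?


The SYN occupies sequence number ISN = 53164, so the first data byte is ISN + 1 = 53165.
SEQ of data segment i = (ISN + 1) + sum of payload sizes of segments 1..i-1.
Segment 1: SEQ = 53165, payload = 224 bytes
Segment 2: SEQ = 53389, payload = 1330 bytes
Segment 3: SEQ = 54719, payload = 415 bytes
Segment 4: SEQ = 55134, payload = 424 bytes
SEQ of segment 4 = 53165 + 224 + 1330 + 415 = 55134

55134


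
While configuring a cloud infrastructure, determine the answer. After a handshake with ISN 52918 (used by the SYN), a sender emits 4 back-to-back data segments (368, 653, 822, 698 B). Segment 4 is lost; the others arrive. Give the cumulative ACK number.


SYN uses sequence number 52918; first data byte = ISN + 1 = 52919.
Segment 1: SEQ = 52919, len = 368 B, covers [52919, 53286]
Segment 2: SEQ = 53287, len = 653 B, covers [53287, 53939]
Segment 3: SEQ = 53940, len = 822 B, covers [53940, 54761]
Segment 4: SEQ = 54762, len = 698 B, covers [54762, 55459] [LOST]
In-order data received: bytes [52919, 54761] (segments 1..3).
Segment 4 missing -> gap begins at byte 54762.
Cumulative ACK = next expected in-order byte = 52919 + 368 + 653 + 822 = 54762

54762


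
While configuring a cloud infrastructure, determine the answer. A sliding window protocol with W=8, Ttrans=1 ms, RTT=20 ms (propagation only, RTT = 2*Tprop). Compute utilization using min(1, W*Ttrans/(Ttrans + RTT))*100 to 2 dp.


Given: W = 8, Ttrans = 1 ms, RTT = 20 ms (= 2 * Tprop, Tprop = 10 ms)
Cycle time = Ttrans + RTT = 1 + 20 = 21 ms (first packet sent until its ACK returns)
W * Ttrans = 8 * 1 = 8 ms of sending per cycle
W * Ttrans / (Ttrans + RTT) = 8 / 21 = 0.380952
U = min(1, 0.380952) = 0.380952
U% = 38.10%

38.10


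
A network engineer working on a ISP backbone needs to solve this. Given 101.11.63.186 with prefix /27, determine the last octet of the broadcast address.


Given: IP = 101.11.63.186, prefix = /27
Host bits = 32 - 27 = 5
Network last octet = 186 AND mask = 160
Host part size = 2^5 - 1 = 31
Broadcast last octet = 160 OR 31 = 191

191


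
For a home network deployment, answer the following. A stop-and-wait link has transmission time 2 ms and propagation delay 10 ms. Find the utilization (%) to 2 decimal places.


Given: Ttrans = 2 ms, Tprop = 10 ms
RTT = 2 * Tprop = 2 * 10 = 20 ms
U = Ttrans / (Ttrans + RTT)
U = 2 / (2 + 20)
U = 2 / 22 = 0.090909
U% = 9.09%

9.09


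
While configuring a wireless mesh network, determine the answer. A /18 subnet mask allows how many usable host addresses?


Given: subnet mask /18
Host bits = 32 - 18 = 14
Total addresses = 2^14 = 16384
Usable hosts = 16384 - 2 (network + broadcast) = 16382

16382


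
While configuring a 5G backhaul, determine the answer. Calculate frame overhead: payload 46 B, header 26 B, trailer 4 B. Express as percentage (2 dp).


Given: payload = 46 B, header = 26 B, trailer = 4 B
Overhead bytes = header + trailer = 26 + 4 = 30
Total frame = payload + overhead = 46 + 30 = 76
Overhead % = 30 / 76 * 100 = 39.4737% -> 39.47% (2 dp)

39.47


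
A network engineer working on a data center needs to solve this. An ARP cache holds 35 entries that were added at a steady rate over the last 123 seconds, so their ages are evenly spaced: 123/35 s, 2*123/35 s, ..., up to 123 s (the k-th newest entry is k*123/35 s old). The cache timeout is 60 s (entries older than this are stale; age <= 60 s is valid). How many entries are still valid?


Ages are k * 123/35 s for k = 1..35 (spacing = 3.5143 s).
Entry k is valid iff k * 123/35 <= 60 iff k <= 35 * 60 / 123 = 17.0732
n_valid = floor(17.0732) = 17
(n_stale = 35 - 17 = 18)

17


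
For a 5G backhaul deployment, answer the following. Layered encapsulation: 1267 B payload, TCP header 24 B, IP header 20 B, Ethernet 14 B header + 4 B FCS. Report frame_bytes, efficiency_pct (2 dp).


TCP segment = 1267 + 24 = 1291 B
IP packet = 1291 + 20 = 1311 B
Ethernet frame = 1311 + 14 + 4 = 1329 B
Efficiency = app / frame = 1267 / 1329 = 0.953348 = 95.3348% -> 95.33% (2 dp)

1329, 95.33


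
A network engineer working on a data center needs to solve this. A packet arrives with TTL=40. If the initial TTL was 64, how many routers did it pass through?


Given: initial TTL = 64, received TTL = 40
Hops = initial TTL - received TTL
Hops = 64 - 40 = 24

24


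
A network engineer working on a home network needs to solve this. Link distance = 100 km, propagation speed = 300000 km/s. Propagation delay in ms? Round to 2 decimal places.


Given: distance = 100 km, speed = 300000 km/s
Delay = distance / speed = 100 / 300000 seconds
Delay in ms = 100 * 1000 / 300000
Delay = 0.3333 ms
Rounded to 2 dp = 0.33 ms

0.33


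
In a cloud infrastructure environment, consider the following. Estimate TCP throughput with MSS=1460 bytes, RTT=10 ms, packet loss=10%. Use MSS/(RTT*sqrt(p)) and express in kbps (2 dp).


Given: MSS = 1460 bytes, RTT = 10 ms, loss = 10%
RTT in seconds = 10 / 1000 = 0.01
Loss rate = 10% = 0.1
sqrt(loss) = sqrt(0.1) = 0.316227766017
Throughput (bytes/s) = 1460 / (0.01 * 0.316227766017) = 461692.5384
Throughput (kbps) = 461692.5384 * 8 / 1000 = 3693.540307 -> 3693.54 kbps (2 dp)

3693.54


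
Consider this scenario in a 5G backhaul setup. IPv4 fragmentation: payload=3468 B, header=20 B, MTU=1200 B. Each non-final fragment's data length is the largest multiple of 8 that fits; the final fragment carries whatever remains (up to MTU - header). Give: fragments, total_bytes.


Max data per non-final fragment = floor((MTU - header)/8)*8 = floor((1200 - 20)/8)*8 = floor(1180/8)*8 = 1176 B
Final fragment needs no 8-byte alignment: it can carry up to MTU - header = 1180 B
Non-final fragments needed = ceil((payload - 1180) / 1176) = ceil(2288/1176) = ceil(1.9456) = 2
Number of fragments = 2 + 1 = 3
Fragment sizes (data): 2 * 1176 B + 1116 B (last, 1116 <= 1180 OK)
Total bytes sent = payload + n_frags * header = 3468 + 3*20 = 3468 + 60 = 3528 B

3, 3528


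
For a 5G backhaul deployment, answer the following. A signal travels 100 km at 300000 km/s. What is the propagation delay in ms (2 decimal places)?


Given: distance = 100 km, speed = 300000 km/s
Delay = distance / speed = 100 / 300000 seconds
Delay in ms = 100 * 1000 / 300000
Delay = 0.3333 ms
Rounded to 2 dp = 0.33 ms

0.33


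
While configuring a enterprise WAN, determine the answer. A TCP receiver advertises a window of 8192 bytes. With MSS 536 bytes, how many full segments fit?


Given: RWND = 8192 bytes, MSS = 536 bytes
Full segments = floor(RWND / MSS)
Full segments = floor(8192 / 536)
Full segments = floor(15.2836) = 15

15


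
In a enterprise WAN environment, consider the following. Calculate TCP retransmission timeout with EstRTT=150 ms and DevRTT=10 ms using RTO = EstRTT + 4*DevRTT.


Given: EstRTT = 150 ms, DevRTT = 10 ms
Timeout = EstRTT + 4 * DevRTT
4 * DevRTT = 4 * 10 = 40
Timeout = 150 + 40 = 190 ms

190


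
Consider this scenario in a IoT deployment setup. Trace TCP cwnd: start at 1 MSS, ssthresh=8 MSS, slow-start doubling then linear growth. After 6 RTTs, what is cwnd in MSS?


RTT 0: cwnd = 1 MSS (initial)
RTT 1: cwnd = 2 MSS (slow start, doubled)
RTT 2: cwnd = 4 MSS (slow start, doubled)
RTT 3: cwnd = 8 MSS (slow start, doubled)
RTT 4: cwnd = 9 MSS (congestion avoidance, +1)
RTT 5: cwnd = 10 MSS (congestion avoidance, +1)
RTT 6: cwnd = 11 MSS (congestion avoidance, +1)

11


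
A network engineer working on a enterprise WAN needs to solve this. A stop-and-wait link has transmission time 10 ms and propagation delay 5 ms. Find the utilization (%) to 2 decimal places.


Given: Ttrans = 10 ms, Tprop = 5 ms
RTT = 2 * Tprop = 2 * 5 = 10 ms
U = Ttrans / (Ttrans + RTT)
U = 10 / (10 + 10)
U = 10 / 20 = 0.5
U% = 50.00%

50.00


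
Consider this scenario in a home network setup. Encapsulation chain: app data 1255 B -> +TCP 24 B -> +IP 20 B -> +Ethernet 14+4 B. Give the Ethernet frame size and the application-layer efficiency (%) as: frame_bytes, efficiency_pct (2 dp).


TCP segment = 1255 + 24 = 1279 B
IP packet = 1279 + 20 = 1299 B
Ethernet frame = 1299 + 14 + 4 = 1317 B
Efficiency = app / frame = 1255 / 1317 = 0.952923 = 95.2923% -> 95.29% (2 dp)

1317, 95.29


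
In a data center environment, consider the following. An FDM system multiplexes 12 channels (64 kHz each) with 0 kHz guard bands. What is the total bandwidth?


Given: 12 channels, 64 kHz each, guard = 0 kHz
Channel bandwidth = 12 * 64 = 768 kHz
Guard bands = 11 gaps * 0 kHz = 0 kHz
Total = 768 + 0 = 768 kHz

768


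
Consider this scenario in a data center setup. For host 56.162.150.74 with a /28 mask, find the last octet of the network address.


Given: IP = 56.162.150.74, prefix = /28
Subnet mask = 255.255.255.240
Last octet of IP: 74
Last octet of mask: 240
Network last octet = 74 AND 240 = 64

64


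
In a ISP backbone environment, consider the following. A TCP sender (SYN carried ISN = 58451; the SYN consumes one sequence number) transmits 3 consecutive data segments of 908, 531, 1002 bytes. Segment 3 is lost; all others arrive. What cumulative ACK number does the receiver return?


SYN uses sequence number 58451; first data byte = ISN + 1 = 58452.
Segment 1: SEQ = 58452, len = 908 B, covers [58452, 59359]
Segment 2: SEQ = 59360, len = 531 B, covers [59360, 59890]
Segment 3: SEQ = 59891, len = 1002 B, covers [59891, 60892] [LOST]
In-order data received: bytes [58452, 59890] (segments 1..2).
Segment 3 missing -> gap begins at byte 59891.
Cumulative ACK = next expected in-order byte = 58452 + 908 + 531 = 59891

59891


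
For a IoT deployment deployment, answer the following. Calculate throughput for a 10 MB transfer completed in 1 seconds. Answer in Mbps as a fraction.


Given: file = 10 MB, time = 1 s
File in Mb = 10 * 8 = 80 Mb
Throughput = 80 / 1 Mbps
Throughput = 80 Mbps

80


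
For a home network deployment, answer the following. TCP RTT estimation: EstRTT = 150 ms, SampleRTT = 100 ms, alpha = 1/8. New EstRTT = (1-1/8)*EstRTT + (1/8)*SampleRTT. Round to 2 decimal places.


Given: EstRTT = 150 ms, SampleRTT = 100 ms, alpha = 1/8
New EstRTT = (1 - alpha) * EstRTT + alpha * SampleRTT
(7/8) * 150 = 131.25
(1/8) * 100 = 12.5
New EstRTT = 131.25 + 12.5 = 143.75 ms -> 143.75 ms (2 dp)

143.75


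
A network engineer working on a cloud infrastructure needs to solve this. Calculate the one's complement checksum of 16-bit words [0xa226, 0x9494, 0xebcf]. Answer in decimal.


Given words: [0xa226, 0x9494, 0xebcf]
Step 1: Sum all words
Raw sum = 41510 + 38036 + 60367 = 139913
Step 2: Fold carry: (8841 + 2) = 8843
One's complement = ~8843 & 0xFFFF = 56692

56692


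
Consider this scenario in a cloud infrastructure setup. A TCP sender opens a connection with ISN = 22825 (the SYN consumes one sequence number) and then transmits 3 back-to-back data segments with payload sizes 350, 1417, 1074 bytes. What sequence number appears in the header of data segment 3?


The SYN occupies sequence number ISN = 22825, so the first data byte is ISN + 1 = 22826.
SEQ of data segment i = (ISN + 1) + sum of payload sizes of segments 1..i-1.
Segment 1: SEQ = 22826, payload = 350 bytes
Segment 2: SEQ = 23176, payload = 1417 bytes
Segment 3: SEQ = 24593, payload = 1074 bytes
SEQ of segment 3 = 22826 + 350 + 1417 = 24593

24593


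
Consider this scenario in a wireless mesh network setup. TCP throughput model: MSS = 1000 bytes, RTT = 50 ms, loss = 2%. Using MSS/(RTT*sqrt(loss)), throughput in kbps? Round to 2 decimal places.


Given: MSS = 1000 bytes, RTT = 50 ms, loss = 2%
RTT in seconds = 50 / 1000 = 0.05
Loss rate = 2% = 0.02
sqrt(loss) = sqrt(0.02) = 0.141421356237
Throughput (bytes/s) = 1000 / (0.05 * 0.141421356237) = 141421.3562
Throughput (kbps) = 141421.3562 * 8 / 1000 = 1131.370850 -> 1131.37 kbps (2 dp)

1131.37


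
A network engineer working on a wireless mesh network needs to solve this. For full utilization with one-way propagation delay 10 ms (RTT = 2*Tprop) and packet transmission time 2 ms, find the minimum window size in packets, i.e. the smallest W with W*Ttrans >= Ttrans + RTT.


Given: Ttrans = 2 ms, RTT = 20 ms (= 2 * Tprop, Tprop = 10 ms)
Time until first ACK returns = Ttrans + RTT = 2 + 20 = 22 ms
Need W * Ttrans >= Ttrans + RTT  ->  W >= (Ttrans + RTT) / Ttrans
(Ttrans + RTT) / Ttrans = 22 / 2 = 11
W_min = ceil(11) = 11

11


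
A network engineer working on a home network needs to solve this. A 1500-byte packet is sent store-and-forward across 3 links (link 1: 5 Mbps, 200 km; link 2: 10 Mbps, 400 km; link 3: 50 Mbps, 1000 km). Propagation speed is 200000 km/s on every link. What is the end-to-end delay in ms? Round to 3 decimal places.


Packet = 1500 bytes = 12000 bits. Store-and-forward: sum (t_trans + t_prop) per link.
Link 1: t_trans = 12000/(5*10^6) s = 2.4000 ms; t_prop = 200/200000 s = 1.0000 ms; subtotal = 3.4000 ms
Link 2: t_trans = 12000/(10*10^6) s = 1.2000 ms; t_prop = 400/200000 s = 2.0000 ms; subtotal = 3.2000 ms
Link 3: t_trans = 12000/(50*10^6) s = 0.2400 ms; t_prop = 1000/200000 s = 5.0000 ms; subtotal = 5.2400 ms
End-to-end = 3.4000 + 3.2000 + 5.2400 = 11.8400 ms -> 11.840 ms (3 dp)

11.840


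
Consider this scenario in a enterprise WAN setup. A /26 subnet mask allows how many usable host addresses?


Given: subnet mask /26
Host bits = 32 - 26 = 6
Total addresses = 2^6 = 64
Usable hosts = 64 - 2 (network + broadcast) = 62

62


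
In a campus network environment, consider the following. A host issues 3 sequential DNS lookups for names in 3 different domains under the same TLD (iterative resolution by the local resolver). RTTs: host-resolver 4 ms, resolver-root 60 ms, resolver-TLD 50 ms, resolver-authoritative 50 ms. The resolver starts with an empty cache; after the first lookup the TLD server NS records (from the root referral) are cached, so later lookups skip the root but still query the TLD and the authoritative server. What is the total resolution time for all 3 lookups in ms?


Lookup 1 (cold cache): local + root + TLD + auth = 4 + 60 + 50 + 50 = 164 ms
Lookups 2..3 (TLD NS cached -> skip root; new domain -> still ask TLD and auth): local + TLD + auth = 4 + 50 + 50 = 104 ms each
Remaining 2 lookups: 2 * 104 = 208 ms
Total = 164 + 208 = 372 ms

372


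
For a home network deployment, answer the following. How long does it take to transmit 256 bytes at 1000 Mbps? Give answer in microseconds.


Given: packet = 256 bytes, bandwidth = 1000 Mbps
Packet in bits = 256 * 8 = 2048 bits
Bandwidth = 1000 * 10^6 = 1000000000 bps
Time = 2048 / 1000000000 seconds
Time in us = 2048 * 10^6 / 1000000000 = 2.048

2.048


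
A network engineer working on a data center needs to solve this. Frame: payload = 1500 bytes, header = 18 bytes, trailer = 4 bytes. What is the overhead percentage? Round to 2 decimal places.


Given: payload = 1500 B, header = 18 B, trailer = 4 B
Overhead bytes = header + trailer = 18 + 4 = 22
Total frame = payload + overhead = 1500 + 22 = 1522
Overhead % = 22 / 1522 * 100 = 1.4455% -> 1.45% (2 dp)

1.45


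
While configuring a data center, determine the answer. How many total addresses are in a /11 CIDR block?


Given: CIDR prefix /11
Host bits = 32 - 11 = 21
Total addresses = 2^21 = 2097152

2097152


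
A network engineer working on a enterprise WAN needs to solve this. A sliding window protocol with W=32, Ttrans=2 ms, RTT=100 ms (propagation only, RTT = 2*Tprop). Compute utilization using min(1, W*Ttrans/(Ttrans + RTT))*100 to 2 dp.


Given: W = 32, Ttrans = 2 ms, RTT = 100 ms (= 2 * Tprop, Tprop = 50 ms)
Cycle time = Ttrans + RTT = 2 + 100 = 102 ms (first packet sent until its ACK returns)
W * Ttrans = 32 * 2 = 64 ms of sending per cycle
W * Ttrans / (Ttrans + RTT) = 64 / 102 = 0.627451
U = min(1, 0.627451) = 0.627451
U% = 62.75%

62.75


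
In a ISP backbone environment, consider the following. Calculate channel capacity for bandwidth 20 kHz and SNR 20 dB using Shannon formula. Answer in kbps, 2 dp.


Given: B = 20 kHz, SNR = 20 dB
SNR linear = 10^(20/10) = 100
1 + SNR = 101
log2(101) = 6.6582114828
C = 20 * 1000 * 6.6582114828 = 133164.2297 bps
C = 133.164230 kbps -> 133.16 kbps (2 dp)

133.16


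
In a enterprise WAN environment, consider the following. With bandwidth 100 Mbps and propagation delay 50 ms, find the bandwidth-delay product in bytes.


Given: bandwidth = 100 Mbps, delay = 50 ms
BDP in bits = 100 * 10^6 * 50 / 1000
BDP in bits = 5000000
BDP in bytes = 5000000 / 8 = 625000

625000


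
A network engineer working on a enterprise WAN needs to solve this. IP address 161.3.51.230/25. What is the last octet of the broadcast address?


Given: IP = 161.3.51.230, prefix = /25
Host bits = 32 - 25 = 7
Network last octet = 230 AND mask = 128
Host part size = 2^7 - 1 = 127
Broadcast last octet = 128 OR 127 = 255

255


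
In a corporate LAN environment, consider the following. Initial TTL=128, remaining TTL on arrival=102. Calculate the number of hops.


Given: initial TTL = 128, received TTL = 102
Hops = initial TTL - received TTL
Hops = 128 - 102 = 26

26


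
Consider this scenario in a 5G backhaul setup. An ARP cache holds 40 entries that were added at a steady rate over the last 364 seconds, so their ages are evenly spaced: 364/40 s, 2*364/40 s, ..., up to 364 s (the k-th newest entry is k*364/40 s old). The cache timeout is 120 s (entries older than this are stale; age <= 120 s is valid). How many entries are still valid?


Ages are k * 364/40 s for k = 1..40 (spacing = 9.1000 s).
Entry k is valid iff k * 364/40 <= 120 iff k <= 40 * 120 / 364 = 13.1868
n_valid = floor(13.1868) = 13
(n_stale = 40 - 13 = 27)

13


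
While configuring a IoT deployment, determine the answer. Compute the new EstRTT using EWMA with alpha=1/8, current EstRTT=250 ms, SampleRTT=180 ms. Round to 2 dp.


Given: EstRTT = 250 ms, SampleRTT = 180 ms, alpha = 1/8
New EstRTT = (1 - alpha) * EstRTT + alpha * SampleRTT
(7/8) * 250 = 218.75
(1/8) * 180 = 22.5
New EstRTT = 218.75 + 22.5 = 241.25 ms -> 241.25 ms (2 dp)

241.25


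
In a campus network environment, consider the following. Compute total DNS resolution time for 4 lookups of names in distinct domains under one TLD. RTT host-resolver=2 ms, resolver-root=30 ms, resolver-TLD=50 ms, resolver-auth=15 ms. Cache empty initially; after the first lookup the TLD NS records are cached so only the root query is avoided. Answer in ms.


Lookup 1 (cold cache): local + root + TLD + auth = 2 + 30 + 50 + 15 = 97 ms
Lookups 2..4 (TLD NS cached -> skip root; new domain -> still ask TLD and auth): local + TLD + auth = 2 + 50 + 15 = 67 ms each
Remaining 3 lookups: 3 * 67 = 201 ms
Total = 97 + 201 = 298 ms

298


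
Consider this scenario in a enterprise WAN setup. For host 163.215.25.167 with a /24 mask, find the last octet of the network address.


Given: IP = 163.215.25.167, prefix = /24
Subnet mask = 255.255.255.0
Last octet of IP: 167
Last octet of mask: 0
Network last octet = 167 AND 0 = 0

0


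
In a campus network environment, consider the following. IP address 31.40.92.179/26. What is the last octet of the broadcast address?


Given: IP = 31.40.92.179, prefix = /26
Host bits = 32 - 26 = 6
Network last octet = 179 AND mask = 128
Host part size = 2^6 - 1 = 63
Broadcast last octet = 128 OR 63 = 191

191


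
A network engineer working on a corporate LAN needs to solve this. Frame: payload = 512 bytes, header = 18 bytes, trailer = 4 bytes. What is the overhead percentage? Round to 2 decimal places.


Given: payload = 512 B, header = 18 B, trailer = 4 B
Overhead bytes = header + trailer = 18 + 4 = 22
Total frame = payload + overhead = 512 + 22 = 534
Overhead % = 22 / 534 * 100 = 4.1199% -> 4.12% (2 dp)

4.12


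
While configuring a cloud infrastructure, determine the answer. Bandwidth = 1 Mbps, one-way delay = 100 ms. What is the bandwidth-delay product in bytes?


Given: bandwidth = 1 Mbps, delay = 100 ms
BDP in bits = 1 * 10^6 * 100 / 1000
BDP in bits = 100000
BDP in bytes = 100000 / 8 = 12500

12500


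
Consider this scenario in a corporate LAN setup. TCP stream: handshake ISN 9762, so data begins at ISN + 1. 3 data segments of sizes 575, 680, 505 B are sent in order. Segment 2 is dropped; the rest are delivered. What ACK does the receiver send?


SYN uses sequence number 9762; first data byte = ISN + 1 = 9763.
Segment 1: SEQ = 9763, len = 575 B, covers [9763, 10337]
Segment 2: SEQ = 10338, len = 680 B, covers [10338, 11017] [LOST]
Segment 3: SEQ = 11018, len = 505 B, covers [11018, 11522]
In-order data received: bytes [9763, 10337] (segments 1..1).
Segment 2 missing -> gap begins at byte 10338; later segments buffered out of order.
Cumulative ACK = next expected in-order byte = 9763 + 575 = 10338

10338


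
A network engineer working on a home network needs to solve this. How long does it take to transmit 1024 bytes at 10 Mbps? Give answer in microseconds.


Given: packet = 1024 bytes, bandwidth = 10 Mbps
Packet in bits = 1024 * 8 = 8192 bits
Bandwidth = 10 * 10^6 = 10000000 bps
Time = 8192 / 10000000 seconds
Time in us = 8192 * 10^6 / 10000000 = 819.2

819.2


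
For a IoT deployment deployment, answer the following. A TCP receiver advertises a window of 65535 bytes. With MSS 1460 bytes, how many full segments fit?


Given: RWND = 65535 bytes, MSS = 1460 bytes
Full segments = floor(RWND / MSS)
Full segments = floor(65535 / 1460)
Full segments = floor(44.887) = 44

44


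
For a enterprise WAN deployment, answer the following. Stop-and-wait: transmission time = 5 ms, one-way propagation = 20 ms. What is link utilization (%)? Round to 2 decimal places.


Given: Ttrans = 5 ms, Tprop = 20 ms
RTT = 2 * Tprop = 2 * 20 = 40 ms
U = Ttrans / (Ttrans + RTT)
U = 5 / (5 + 40)
U = 5 / 45 = 0.111111
U% = 11.11%

11.11


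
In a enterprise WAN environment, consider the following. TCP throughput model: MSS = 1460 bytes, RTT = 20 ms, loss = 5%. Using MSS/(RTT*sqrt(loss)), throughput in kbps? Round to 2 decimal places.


Given: MSS = 1460 bytes, RTT = 20 ms, loss = 5%
RTT in seconds = 20 / 1000 = 0.02
Loss rate = 5% = 0.05
sqrt(loss) = sqrt(0.05) = 0.223606797750
Throughput (bytes/s) = 1460 / (0.02 * 0.223606797750) = 326465.9247
Throughput (kbps) = 326465.9247 * 8 / 1000 = 2611.727398 -> 2611.73 kbps (2 dp)

2611.73


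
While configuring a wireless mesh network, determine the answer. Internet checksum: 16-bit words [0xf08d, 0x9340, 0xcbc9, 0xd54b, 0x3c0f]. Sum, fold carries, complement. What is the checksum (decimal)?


Given words: [0xf08d, 0x9340, 0xcbc9, 0xd54b, 0x3c0f]
Step 1: Sum all words
Raw sum = 61581 + 37696 + 52169 + 54603 + 15375 = 221424
Step 2: Fold carry: (24816 + 3) = 24819
One's complement = ~24819 & 0xFFFF = 40716

40716


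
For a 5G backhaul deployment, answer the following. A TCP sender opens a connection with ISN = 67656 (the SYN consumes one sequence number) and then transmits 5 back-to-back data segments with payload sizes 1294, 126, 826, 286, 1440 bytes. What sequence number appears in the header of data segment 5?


The SYN occupies sequence number ISN = 67656, so the first data byte is ISN + 1 = 67657.
SEQ of data segment i = (ISN + 1) + sum of payload sizes of segments 1..i-1.
Segment 1: SEQ = 67657, payload = 1294 bytes
Segment 2: SEQ = 68951, payload = 126 bytes
Segment 3: SEQ = 69077, payload = 826 bytes
Segment 4: SEQ = 69903, payload = 286 bytes
Segment 5: SEQ = 70189, payload = 1440 bytes
SEQ of segment 5 = 67657 + 1294 + 126 + 826 + 286 = 70189

70189


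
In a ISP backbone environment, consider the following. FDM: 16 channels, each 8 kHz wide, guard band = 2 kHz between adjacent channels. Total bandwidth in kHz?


Given: 16 channels, 8 kHz each, guard = 2 kHz
Channel bandwidth = 16 * 8 = 128 kHz
Guard bands = 15 gaps * 2 kHz = 30 kHz
Total = 128 + 30 = 158 kHz

158


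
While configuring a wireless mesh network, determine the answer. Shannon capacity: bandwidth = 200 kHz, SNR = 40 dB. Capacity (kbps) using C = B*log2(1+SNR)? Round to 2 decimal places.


Given: B = 200 kHz, SNR = 40 dB
SNR linear = 10^(40/10) = 10000
1 + SNR = 10001
log2(10001) = 13.2878566418
C = 200 * 1000 * 13.2878566418 = 2657571.3284 bps
C = 2657.571328 kbps -> 2657.57 kbps (2 dp)

2657.57


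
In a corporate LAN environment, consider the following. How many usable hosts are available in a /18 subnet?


Given: subnet mask /18
Host bits = 32 - 18 = 14
Total addresses = 2^14 = 16384
Usable hosts = 16384 - 2 (network + broadcast) = 16382

16382


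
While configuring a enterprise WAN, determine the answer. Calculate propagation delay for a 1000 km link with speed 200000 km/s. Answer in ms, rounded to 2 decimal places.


Given: distance = 1000 km, speed = 200000 km/s
Delay = distance / speed = 1000 / 200000 seconds
Delay in ms = 1000 * 1000 / 200000
Delay = 5.0000 ms
Rounded to 2 dp = 5.00 ms

5.00


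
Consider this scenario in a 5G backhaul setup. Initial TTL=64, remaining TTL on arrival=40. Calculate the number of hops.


Given: initial TTL = 64, received TTL = 40
Hops = initial TTL - received TTL
Hops = 64 - 40 = 24

24


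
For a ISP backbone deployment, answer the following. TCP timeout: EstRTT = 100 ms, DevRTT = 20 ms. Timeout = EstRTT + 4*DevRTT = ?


Given: EstRTT = 100 ms, DevRTT = 20 ms
Timeout = EstRTT + 4 * DevRTT
4 * DevRTT = 4 * 20 = 80
Timeout = 100 + 80 = 180 ms

180


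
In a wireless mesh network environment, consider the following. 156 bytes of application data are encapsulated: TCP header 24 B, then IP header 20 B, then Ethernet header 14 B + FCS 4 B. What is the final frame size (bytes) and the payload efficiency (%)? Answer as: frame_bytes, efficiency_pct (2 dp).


TCP segment = 156 + 24 = 180 B
IP packet = 180 + 20 = 200 B
Ethernet frame = 200 + 14 + 4 = 218 B
Efficiency = app / frame = 156 / 218 = 0.715596 = 71.5596% -> 71.56% (2 dp)

218, 71.56


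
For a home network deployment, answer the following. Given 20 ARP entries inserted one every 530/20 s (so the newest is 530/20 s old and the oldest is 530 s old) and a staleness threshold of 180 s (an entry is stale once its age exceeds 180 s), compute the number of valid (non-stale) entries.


Ages are k * 530/20 s for k = 1..20 (spacing = 26.5000 s).
Entry k is valid iff k * 530/20 <= 180 iff k <= 20 * 180 / 530 = 6.7925
n_valid = floor(6.7925) = 6
(n_stale = 20 - 6 = 14)

6


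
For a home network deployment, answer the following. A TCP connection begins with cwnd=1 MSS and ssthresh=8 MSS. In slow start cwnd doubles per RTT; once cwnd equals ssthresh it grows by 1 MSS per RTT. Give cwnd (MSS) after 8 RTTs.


RTT 0: cwnd = 1 MSS (initial)
RTT 1: cwnd = 2 MSS (slow start, doubled)
RTT 2: cwnd = 4 MSS (slow start, doubled)
RTT 3: cwnd = 8 MSS (slow start, doubled)
RTT 4: cwnd = 9 MSS (congestion avoidance, +1)
RTT 5: cwnd = 10 MSS (congestion avoidance, +1)
RTT 6: cwnd = 11 MSS (congestion avoidance, +1)
RTT 7: cwnd = 12 MSS (congestion avoidance, +1)
RTT 8: cwnd = 13 MSS (congestion avoidance, +1)

13


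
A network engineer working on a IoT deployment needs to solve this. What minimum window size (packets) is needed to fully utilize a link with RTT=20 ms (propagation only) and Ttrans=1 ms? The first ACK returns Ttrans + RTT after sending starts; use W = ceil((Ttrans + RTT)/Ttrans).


Given: Ttrans = 1 ms, RTT = 20 ms (= 2 * Tprop, Tprop = 10 ms)
Time until first ACK returns = Ttrans + RTT = 1 + 20 = 21 ms
Need W * Ttrans >= Ttrans + RTT  ->  W >= (Ttrans + RTT) / Ttrans
(Ttrans + RTT) / Ttrans = 21 / 1 = 21
W_min = ceil(21) = 21

21


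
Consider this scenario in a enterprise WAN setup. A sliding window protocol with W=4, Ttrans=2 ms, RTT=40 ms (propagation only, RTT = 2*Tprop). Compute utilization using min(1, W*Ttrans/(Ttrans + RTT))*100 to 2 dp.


Given: W = 4, Ttrans = 2 ms, RTT = 40 ms (= 2 * Tprop, Tprop = 20 ms)
Cycle time = Ttrans + RTT = 2 + 40 = 42 ms (first packet sent until its ACK returns)
W * Ttrans = 4 * 2 = 8 ms of sending per cycle
W * Ttrans / (Ttrans + RTT) = 8 / 42 = 0.190476
U = min(1, 0.190476) = 0.190476
U% = 19.05%

19.05


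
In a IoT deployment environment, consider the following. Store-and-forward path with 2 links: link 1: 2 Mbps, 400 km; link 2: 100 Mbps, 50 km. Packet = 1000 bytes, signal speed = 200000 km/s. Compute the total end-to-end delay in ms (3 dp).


Packet = 1000 bytes = 8000 bits. Store-and-forward: sum (t_trans + t_prop) per link.
Link 1: t_trans = 8000/(2*10^6) s = 4.0000 ms; t_prop = 400/200000 s = 2.0000 ms; subtotal = 6.0000 ms
Link 2: t_trans = 8000/(100*10^6) s = 0.0800 ms; t_prop = 50/200000 s = 0.2500 ms; subtotal = 0.3300 ms
End-to-end = 6.0000 + 0.3300 = 6.3300 ms -> 6.330 ms (3 dp)

6.330


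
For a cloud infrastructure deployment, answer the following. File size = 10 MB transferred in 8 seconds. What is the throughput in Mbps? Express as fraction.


Given: file = 10 MB, time = 8 s
File in Mb = 10 * 8 = 80 Mb
Throughput = 80 / 8 Mbps
Throughput = 10 Mbps

10


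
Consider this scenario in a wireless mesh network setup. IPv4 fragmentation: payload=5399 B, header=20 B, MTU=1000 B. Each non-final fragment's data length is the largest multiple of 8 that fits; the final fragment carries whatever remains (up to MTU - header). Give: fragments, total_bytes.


Max data per non-final fragment = floor((MTU - header)/8)*8 = floor((1000 - 20)/8)*8 = floor(980/8)*8 = 976 B
Final fragment needs no 8-byte alignment: it can carry up to MTU - header = 980 B
Non-final fragments needed = ceil((payload - 980) / 976) = ceil(4419/976) = ceil(4.5277) = 5
Number of fragments = 5 + 1 = 6
Fragment sizes (data): 5 * 976 B + 519 B (last, 519 <= 980 OK)
Total bytes sent = payload + n_frags * header = 5399 + 6*20 = 5399 + 120 = 5519 B

6, 5519


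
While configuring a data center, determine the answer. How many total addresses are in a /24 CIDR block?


Given: CIDR prefix /24
Host bits = 32 - 24 = 8
Total addresses = 2^8 = 256

256


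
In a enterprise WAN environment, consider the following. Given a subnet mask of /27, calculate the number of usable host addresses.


Given: subnet mask /27
Host bits = 32 - 27 = 5
Total addresses = 2^5 = 32
Usable hosts = 32 - 2 (network + broadcast) = 30

30


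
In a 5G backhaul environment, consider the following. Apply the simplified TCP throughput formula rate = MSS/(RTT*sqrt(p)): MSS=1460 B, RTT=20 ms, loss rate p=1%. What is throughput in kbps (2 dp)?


Given: MSS = 1460 bytes, RTT = 20 ms, loss = 1%
RTT in seconds = 20 / 1000 = 0.02
Loss rate = 1% = 0.01
sqrt(loss) = sqrt(0.01) = 0.1
Throughput (bytes/s) = 1460 / (0.02 * 0.1) = 730000.0000
Throughput (kbps) = 730000.0000 * 8 / 1000 = 5840.000000 -> 5840.00 kbps (2 dp)

5840.00


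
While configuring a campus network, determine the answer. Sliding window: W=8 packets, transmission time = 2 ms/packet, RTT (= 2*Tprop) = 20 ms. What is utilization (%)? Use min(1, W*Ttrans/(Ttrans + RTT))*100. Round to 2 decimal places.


Given: W = 8, Ttrans = 2 ms, RTT = 20 ms (= 2 * Tprop, Tprop = 10 ms)
Cycle time = Ttrans + RTT = 2 + 20 = 22 ms (first packet sent until its ACK returns)
W * Ttrans = 8 * 2 = 16 ms of sending per cycle
W * Ttrans / (Ttrans + RTT) = 16 / 22 = 0.727273
U = min(1, 0.727273) = 0.727273
U% = 72.73%

72.73


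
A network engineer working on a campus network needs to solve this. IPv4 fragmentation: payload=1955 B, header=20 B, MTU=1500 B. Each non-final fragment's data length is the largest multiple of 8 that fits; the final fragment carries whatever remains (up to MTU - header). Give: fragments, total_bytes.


Max data per non-final fragment = floor((MTU - header)/8)*8 = floor((1500 - 20)/8)*8 = floor(1480/8)*8 = 1480 B
Final fragment needs no 8-byte alignment: it can carry up to MTU - header = 1480 B
Non-final fragments needed = ceil((payload - 1480) / 1480) = ceil(475/1480) = ceil(0.3209) = 1
Number of fragments = 1 + 1 = 2
Fragment sizes (data): 1 * 1480 B + 475 B (last, 475 <= 1480 OK)
Total bytes sent = payload + n_frags * header = 1955 + 2*20 = 1955 + 40 = 1995 B

2, 1995


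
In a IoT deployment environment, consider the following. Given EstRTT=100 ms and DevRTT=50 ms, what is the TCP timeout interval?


Given: EstRTT = 100 ms, DevRTT = 50 ms
Timeout = EstRTT + 4 * DevRTT
4 * DevRTT = 4 * 50 = 200
Timeout = 100 + 200 = 300 ms

300


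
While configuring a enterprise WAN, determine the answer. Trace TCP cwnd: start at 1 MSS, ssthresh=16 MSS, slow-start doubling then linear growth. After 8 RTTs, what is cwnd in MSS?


RTT 0: cwnd = 1 MSS (initial)
RTT 1: cwnd = 2 MSS (slow start, doubled)
RTT 2: cwnd = 4 MSS (slow start, doubled)
RTT 3: cwnd = 8 MSS (slow start, doubled)
RTT 4: cwnd = 16 MSS (slow start, doubled)
RTT 5: cwnd = 17 MSS (congestion avoidance, +1)
RTT 6: cwnd = 18 MSS (congestion avoidance, +1)
RTT 7: cwnd = 19 MSS (congestion avoidance, +1)
RTT 8: cwnd = 20 MSS (congestion avoidance, +1)

20


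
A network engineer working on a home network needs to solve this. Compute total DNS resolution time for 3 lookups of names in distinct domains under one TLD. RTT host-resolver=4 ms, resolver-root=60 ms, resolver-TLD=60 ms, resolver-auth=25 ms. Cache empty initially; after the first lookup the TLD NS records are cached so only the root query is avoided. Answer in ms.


Lookup 1 (cold cache): local + root + TLD + auth = 4 + 60 + 60 + 25 = 149 ms
Lookups 2..3 (TLD NS cached -> skip root; new domain -> still ask TLD and auth): local + TLD + auth = 4 + 60 + 25 = 89 ms each
Remaining 2 lookups: 2 * 89 = 178 ms
Total = 149 + 178 = 327 ms

327


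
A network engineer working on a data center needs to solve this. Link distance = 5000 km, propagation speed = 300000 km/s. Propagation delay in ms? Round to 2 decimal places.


Given: distance = 5000 km, speed = 300000 km/s
Delay = distance / speed = 5000 / 300000 seconds
Delay in ms = 5000 * 1000 / 300000
Delay = 16.6667 ms
Rounded to 2 dp = 16.67 ms

16.67


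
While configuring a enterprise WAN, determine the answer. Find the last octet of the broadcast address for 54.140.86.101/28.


Given: IP = 54.140.86.101, prefix = /28
Host bits = 32 - 28 = 4
Network last octet = 101 AND mask = 96
Host part size = 2^4 - 1 = 15
Broadcast last octet = 96 OR 15 = 111

111


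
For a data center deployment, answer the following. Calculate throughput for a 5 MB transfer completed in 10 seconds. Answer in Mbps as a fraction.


Given: file = 5 MB, time = 10 s
File in Mb = 5 * 8 = 40 Mb
Throughput = 40 / 10 Mbps
Throughput = 4 Mbps

4


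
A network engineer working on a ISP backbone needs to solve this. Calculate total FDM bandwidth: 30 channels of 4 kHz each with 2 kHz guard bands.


Given: 30 channels, 4 kHz each, guard = 2 kHz
Channel bandwidth = 30 * 4 = 120 kHz
Guard bands = 29 gaps * 2 kHz = 58 kHz
Total = 120 + 58 = 178 kHz

178


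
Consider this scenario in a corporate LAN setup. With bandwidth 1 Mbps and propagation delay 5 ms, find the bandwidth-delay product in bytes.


Given: bandwidth = 1 Mbps, delay = 5 ms
BDP in bits = 1 * 10^6 * 5 / 1000
BDP in bits = 5000
BDP in bytes = 5000 / 8 = 625

625


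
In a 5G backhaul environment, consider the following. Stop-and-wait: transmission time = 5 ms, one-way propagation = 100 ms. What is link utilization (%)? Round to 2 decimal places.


Given: Ttrans = 5 ms, Tprop = 100 ms
RTT = 2 * Tprop = 2 * 100 = 200 ms
U = Ttrans / (Ttrans + RTT)
U = 5 / (5 + 200)
U = 5 / 205 = 0.02439
U% = 2.44%

2.44


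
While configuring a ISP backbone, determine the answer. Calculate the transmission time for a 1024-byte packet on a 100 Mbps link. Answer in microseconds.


Given: packet = 1024 bytes, bandwidth = 100 Mbps
Packet in bits = 1024 * 8 = 8192 bits
Bandwidth = 100 * 10^6 = 100000000 bps
Time = 8192 / 100000000 seconds
Time in us = 8192 * 10^6 / 100000000 = 81.92

81.92


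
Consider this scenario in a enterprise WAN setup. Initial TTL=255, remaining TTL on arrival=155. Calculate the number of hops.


Given: initial TTL = 255, received TTL = 155
Hops = initial TTL - received TTL
Hops = 255 - 155 = 100

100


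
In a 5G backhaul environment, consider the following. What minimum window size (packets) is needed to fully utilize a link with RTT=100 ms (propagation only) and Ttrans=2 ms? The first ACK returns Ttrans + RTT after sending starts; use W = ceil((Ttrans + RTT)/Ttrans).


Given: Ttrans = 2 ms, RTT = 100 ms (= 2 * Tprop, Tprop = 50 ms)
Time until first ACK returns = Ttrans + RTT = 2 + 100 = 102 ms
Need W * Ttrans >= Ttrans + RTT  ->  W >= (Ttrans + RTT) / Ttrans
(Ttrans + RTT) / Ttrans = 102 / 2 = 51
W_min = ceil(51) = 51

51


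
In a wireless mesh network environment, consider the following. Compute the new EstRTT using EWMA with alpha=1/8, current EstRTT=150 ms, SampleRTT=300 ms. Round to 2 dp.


Given: EstRTT = 150 ms, SampleRTT = 300 ms, alpha = 1/8
New EstRTT = (1 - alpha) * EstRTT + alpha * SampleRTT
(7/8) * 150 = 131.25
(1/8) * 300 = 37.5
New EstRTT = 131.25 + 37.5 = 168.75 ms -> 168.75 ms (2 dp)

168.75
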